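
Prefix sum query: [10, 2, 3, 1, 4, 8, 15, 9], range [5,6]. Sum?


Prefix sums: [0, 10, 12, 15, 16, 20, 28, 43, 52]
Sum[5..6] = prefix[7] - prefix[5] = 43 - 20 = 23


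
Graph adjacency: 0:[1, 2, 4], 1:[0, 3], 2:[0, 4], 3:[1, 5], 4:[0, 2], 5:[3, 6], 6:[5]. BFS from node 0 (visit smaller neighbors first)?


BFS queue: start with [0]
Visit order: [0, 1, 2, 4, 3, 5, 6]


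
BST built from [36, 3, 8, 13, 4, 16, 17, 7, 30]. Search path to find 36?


BST root = 36
Search for 36: compare at each node
Path: [36]


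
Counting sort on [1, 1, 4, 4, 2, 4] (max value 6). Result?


Count array: [0, 2, 1, 0, 3, 0, 0]
Reconstruct: [1, 1, 2, 4, 4, 4]


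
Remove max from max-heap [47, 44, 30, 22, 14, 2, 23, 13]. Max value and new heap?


Max = 47
Replace root with last, heapify down
Resulting heap: [44, 22, 30, 13, 14, 2, 23]


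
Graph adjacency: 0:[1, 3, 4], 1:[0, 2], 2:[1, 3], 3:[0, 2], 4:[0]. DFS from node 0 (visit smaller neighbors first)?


DFS stack-based: start with [0]
Visit order: [0, 1, 2, 3, 4]


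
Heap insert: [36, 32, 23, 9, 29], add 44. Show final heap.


Append 44: [36, 32, 23, 9, 29, 44]
Bubble up: swap idx 5(44) with idx 2(23); swap idx 2(44) with idx 0(36)
Result: [44, 32, 36, 9, 29, 23]


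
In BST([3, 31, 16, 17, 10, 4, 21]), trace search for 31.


BST root = 3
Search for 31: compare at each node
Path: [3, 31]


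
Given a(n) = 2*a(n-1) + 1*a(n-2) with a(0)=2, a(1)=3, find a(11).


Build bottom-up:
...a(9)=3771, a(10)=9104, a(11)=2*9104+1*3771=21979


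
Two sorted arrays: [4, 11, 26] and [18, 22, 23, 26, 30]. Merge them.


Compare heads, take smaller each step.
Merged: [4, 11, 18, 22, 23, 26, 26, 30]


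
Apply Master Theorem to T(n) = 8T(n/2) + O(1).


a=8, b=2, c=0. log_2(8)=3 > c=0. Case 1: O(n^log_b(a)) = O(n^3)
Complexity: O(n^3)


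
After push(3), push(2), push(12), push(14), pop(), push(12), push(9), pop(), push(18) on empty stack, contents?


push(3) -> [3]
push(2) -> [3, 2]
push(12) -> [3, 2, 12]
push(14) -> [3, 2, 12, 14]
pop() returns 14 -> [3, 2, 12]
push(12) -> [3, 2, 12, 12]
push(9) -> [3, 2, 12, 12, 9]
pop() returns 9 -> [3, 2, 12, 12]
push(18) -> [3, 2, 12, 12, 18]
Final stack (bottom to top): [3, 2, 12, 12, 18]


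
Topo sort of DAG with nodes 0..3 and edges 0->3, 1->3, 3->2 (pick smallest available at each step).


Kahn's algorithm, process smallest node first
Order: [0, 1, 3, 2]


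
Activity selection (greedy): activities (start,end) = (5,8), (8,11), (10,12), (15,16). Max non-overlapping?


Greedy: pick earliest-ending, then skip overlaps.
Selected (3 activities): [(5, 8), (8, 11), (15, 16)]


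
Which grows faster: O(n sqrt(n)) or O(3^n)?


n^1.5 grows slower than exponential (base 3)
O(n sqrt(n)) is asymptotically smaller; O(3^n) grows faster


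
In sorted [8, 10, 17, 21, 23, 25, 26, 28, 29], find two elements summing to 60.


Two pointers: lo=0, hi=8
No pair sums to 60


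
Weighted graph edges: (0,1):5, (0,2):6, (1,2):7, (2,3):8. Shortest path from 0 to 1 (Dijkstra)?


Dijkstra from 0:
Distances: {0: 0, 1: 5, 2: 6, 3: 14}
Shortest distance to 1 = 5, path = [0, 1]


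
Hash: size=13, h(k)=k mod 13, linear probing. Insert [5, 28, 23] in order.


Insertions: 5->slot 5; 28->slot 2; 23->slot 10
Table: [None, None, 28, None, None, 5, None, None, None, None, 23, None, None]


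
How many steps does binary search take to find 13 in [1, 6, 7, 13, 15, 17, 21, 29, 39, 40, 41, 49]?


Search for 13:
[0,11] mid=5 arr[5]=17
[0,4] mid=2 arr[2]=7
[3,4] mid=3 arr[3]=13
Total: 3 comparisons


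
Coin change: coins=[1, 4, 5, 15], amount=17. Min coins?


dp[0]=0; dp[i]=1+min(dp[i-c] for c in coins)
...dp[12]=3, dp[13]=3, dp[14]=3, dp[15]=1, dp[16]=2, dp[17]=3
Minimum coins for 17 = 3


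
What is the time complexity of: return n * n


Analysis: constant-time operation, no loop
Complexity: O(1)


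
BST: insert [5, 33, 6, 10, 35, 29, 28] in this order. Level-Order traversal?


Root = 5; build tree by BST insertion.
Level-Order traversal: [5, 33, 6, 35, 10, 29, 28]


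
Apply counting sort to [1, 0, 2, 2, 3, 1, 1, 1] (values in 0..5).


Count array: [1, 4, 2, 1, 0, 0]
Reconstruct: [0, 1, 1, 1, 1, 2, 2, 3]


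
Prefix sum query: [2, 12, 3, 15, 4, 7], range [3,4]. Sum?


Prefix sums: [0, 2, 14, 17, 32, 36, 43]
Sum[3..4] = prefix[5] - prefix[3] = 36 - 17 = 19


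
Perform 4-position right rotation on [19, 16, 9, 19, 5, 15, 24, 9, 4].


Right rotate by 4: [15, 24, 9, 4, 19, 16, 9, 19, 5]


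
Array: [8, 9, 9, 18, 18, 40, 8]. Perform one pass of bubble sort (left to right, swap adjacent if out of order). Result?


After one pass: [8, 9, 9, 18, 18, 8, 40]


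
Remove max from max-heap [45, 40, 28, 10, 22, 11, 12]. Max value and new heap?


Max = 45
Replace root with last, heapify down
Resulting heap: [40, 22, 28, 10, 12, 11]


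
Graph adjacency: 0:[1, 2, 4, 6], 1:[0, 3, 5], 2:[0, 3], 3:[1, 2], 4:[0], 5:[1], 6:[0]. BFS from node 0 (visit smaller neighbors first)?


BFS queue: start with [0]
Visit order: [0, 1, 2, 4, 6, 3, 5]


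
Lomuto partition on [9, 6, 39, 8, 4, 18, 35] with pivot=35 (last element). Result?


Elements <= 35 go left of pivot.
Result: [9, 6, 8, 4, 18, 35, 39], pivot at index 5


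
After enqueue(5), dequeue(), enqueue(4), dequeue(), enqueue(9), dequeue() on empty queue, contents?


enqueue(5) -> [5]
dequeue() returns 5 -> []
enqueue(4) -> [4]
dequeue() returns 4 -> []
enqueue(9) -> [9]
dequeue() returns 9 -> []
Final queue (front to back): []


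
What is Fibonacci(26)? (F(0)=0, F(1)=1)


F(n)=F(n-1)+F(n-2)
...F(24)=46368, F(25)=75025, F(26)=121393


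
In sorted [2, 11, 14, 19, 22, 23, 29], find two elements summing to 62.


Two pointers: lo=0, hi=6
No pair sums to 62


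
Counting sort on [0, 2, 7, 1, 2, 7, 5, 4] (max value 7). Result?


Count array: [1, 1, 2, 0, 1, 1, 0, 2]
Reconstruct: [0, 1, 2, 2, 4, 5, 7, 7]


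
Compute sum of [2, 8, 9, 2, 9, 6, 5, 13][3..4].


Prefix sums: [0, 2, 10, 19, 21, 30, 36, 41, 54]
Sum[3..4] = prefix[5] - prefix[3] = 30 - 19 = 11


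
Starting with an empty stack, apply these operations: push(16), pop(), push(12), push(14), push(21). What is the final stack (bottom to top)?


push(16) -> [16]
pop() returns 16 -> []
push(12) -> [12]
push(14) -> [12, 14]
push(21) -> [12, 14, 21]
Final stack (bottom to top): [12, 14, 21]


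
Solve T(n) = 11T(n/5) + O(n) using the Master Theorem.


a=11, b=5, c=1. log_5(11)=1.490 > c=1. Case 1: O(n^log_b(a)) = O(n^1.490)
Complexity: O(n^1.490)


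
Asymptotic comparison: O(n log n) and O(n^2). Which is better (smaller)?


linearithmic grows slower than quadratic
O(n log n) is asymptotically smaller; O(n^2) grows faster


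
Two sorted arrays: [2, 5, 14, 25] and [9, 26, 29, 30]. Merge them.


Compare heads, take smaller each step.
Merged: [2, 5, 9, 14, 25, 26, 29, 30]


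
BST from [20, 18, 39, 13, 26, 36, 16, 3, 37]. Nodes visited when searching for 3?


BST root = 20
Search for 3: compare at each node
Path: [20, 18, 13, 3]


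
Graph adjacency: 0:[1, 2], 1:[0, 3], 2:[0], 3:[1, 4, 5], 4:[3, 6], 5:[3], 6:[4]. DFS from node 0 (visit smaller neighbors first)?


DFS stack-based: start with [0]
Visit order: [0, 1, 3, 4, 6, 5, 2]


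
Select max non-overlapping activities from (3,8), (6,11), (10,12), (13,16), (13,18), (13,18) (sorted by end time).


Greedy: pick earliest-ending, then skip overlaps.
Selected (3 activities): [(3, 8), (10, 12), (13, 16)]


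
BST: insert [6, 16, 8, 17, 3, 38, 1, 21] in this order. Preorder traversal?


Root = 6; build tree by BST insertion.
Preorder traversal: [6, 3, 1, 16, 8, 17, 38, 21]


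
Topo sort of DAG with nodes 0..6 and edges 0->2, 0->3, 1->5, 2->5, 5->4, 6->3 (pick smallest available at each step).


Kahn's algorithm, process smallest node first
Order: [0, 1, 2, 5, 4, 6, 3]


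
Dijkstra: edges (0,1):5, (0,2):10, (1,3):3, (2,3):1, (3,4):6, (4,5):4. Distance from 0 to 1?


Dijkstra from 0:
Distances: {0: 0, 1: 5, 2: 9, 3: 8, 4: 14, 5: 18}
Shortest distance to 1 = 5, path = [0, 1]


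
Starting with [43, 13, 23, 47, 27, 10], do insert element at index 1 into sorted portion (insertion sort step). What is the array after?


After one pass: [13, 43, 23, 47, 27, 10]


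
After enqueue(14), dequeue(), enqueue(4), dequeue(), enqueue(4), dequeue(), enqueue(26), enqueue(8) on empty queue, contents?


enqueue(14) -> [14]
dequeue() returns 14 -> []
enqueue(4) -> [4]
dequeue() returns 4 -> []
enqueue(4) -> [4]
dequeue() returns 4 -> []
enqueue(26) -> [26]
enqueue(8) -> [26, 8]
Final queue (front to back): [26, 8]


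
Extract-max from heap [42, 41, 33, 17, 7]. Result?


Max = 42
Replace root with last, heapify down
Resulting heap: [41, 17, 33, 7]


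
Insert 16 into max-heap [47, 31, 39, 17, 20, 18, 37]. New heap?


Append 16: [47, 31, 39, 17, 20, 18, 37, 16]
Bubble up: no swaps needed
Result: [47, 31, 39, 17, 20, 18, 37, 16]


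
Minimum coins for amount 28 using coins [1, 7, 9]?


dp[0]=0; dp[i]=1+min(dp[i-c] for c in coins)
...dp[23]=3, dp[24]=4, dp[25]=3, dp[26]=4, dp[27]=3, dp[28]=4
Minimum coins for 28 = 4


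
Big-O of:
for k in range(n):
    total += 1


Per nesting level: O(n) = O(n)
Complexity: O(n)


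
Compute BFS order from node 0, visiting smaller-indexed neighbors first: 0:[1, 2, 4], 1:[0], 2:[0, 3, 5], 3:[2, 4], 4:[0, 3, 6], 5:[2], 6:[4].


BFS queue: start with [0]
Visit order: [0, 1, 2, 4, 3, 5, 6]


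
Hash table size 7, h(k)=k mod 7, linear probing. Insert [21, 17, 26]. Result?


Insertions: 21->slot 0; 17->slot 3; 26->slot 5
Table: [21, None, None, 17, None, 26, None]


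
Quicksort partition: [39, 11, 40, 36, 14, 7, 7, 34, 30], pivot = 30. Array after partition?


Elements <= 30 go left of pivot.
Result: [11, 14, 7, 7, 30, 40, 36, 34, 39], pivot at index 4


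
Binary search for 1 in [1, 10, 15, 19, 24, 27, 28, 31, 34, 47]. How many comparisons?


Search for 1:
[0,9] mid=4 arr[4]=24
[0,3] mid=1 arr[1]=10
[0,0] mid=0 arr[0]=1
Total: 3 comparisons


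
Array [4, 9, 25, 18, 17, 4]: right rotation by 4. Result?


Right rotate by 4: [25, 18, 17, 4, 4, 9]


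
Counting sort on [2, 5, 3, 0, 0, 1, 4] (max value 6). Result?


Count array: [2, 1, 1, 1, 1, 1, 0]
Reconstruct: [0, 0, 1, 2, 3, 4, 5]


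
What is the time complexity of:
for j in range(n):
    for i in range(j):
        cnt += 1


Per nesting level: O(n) * O(n) [triangular over j] = O(n^2)
Complexity: O(n^2)


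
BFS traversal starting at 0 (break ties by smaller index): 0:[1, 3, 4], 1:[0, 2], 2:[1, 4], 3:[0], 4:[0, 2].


BFS queue: start with [0]
Visit order: [0, 1, 3, 4, 2]


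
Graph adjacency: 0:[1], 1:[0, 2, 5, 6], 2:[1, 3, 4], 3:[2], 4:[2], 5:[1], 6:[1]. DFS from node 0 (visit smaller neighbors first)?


DFS stack-based: start with [0]
Visit order: [0, 1, 2, 3, 4, 5, 6]


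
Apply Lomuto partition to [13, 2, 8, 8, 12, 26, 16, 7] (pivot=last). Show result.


Elements <= 7 go left of pivot.
Result: [2, 7, 8, 8, 12, 26, 16, 13], pivot at index 1


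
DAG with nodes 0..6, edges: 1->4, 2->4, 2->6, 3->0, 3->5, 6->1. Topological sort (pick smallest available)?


Kahn's algorithm, process smallest node first
Order: [2, 3, 0, 5, 6, 1, 4]


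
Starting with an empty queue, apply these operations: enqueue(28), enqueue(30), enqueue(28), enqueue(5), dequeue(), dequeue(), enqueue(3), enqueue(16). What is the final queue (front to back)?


enqueue(28) -> [28]
enqueue(30) -> [28, 30]
enqueue(28) -> [28, 30, 28]
enqueue(5) -> [28, 30, 28, 5]
dequeue() returns 28 -> [30, 28, 5]
dequeue() returns 30 -> [28, 5]
enqueue(3) -> [28, 5, 3]
enqueue(16) -> [28, 5, 3, 16]
Final queue (front to back): [28, 5, 3, 16]


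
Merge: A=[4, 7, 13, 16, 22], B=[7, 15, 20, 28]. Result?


Compare heads, take smaller each step.
Merged: [4, 7, 7, 13, 15, 16, 20, 22, 28]


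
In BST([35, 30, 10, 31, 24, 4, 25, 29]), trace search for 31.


BST root = 35
Search for 31: compare at each node
Path: [35, 30, 31]


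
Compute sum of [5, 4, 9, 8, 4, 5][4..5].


Prefix sums: [0, 5, 9, 18, 26, 30, 35]
Sum[4..5] = prefix[6] - prefix[4] = 35 - 26 = 9


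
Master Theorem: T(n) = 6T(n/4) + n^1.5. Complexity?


a=6, b=4, c=1.5. log_4(6)=1.292 < c=1.5. Case 3: O(n^c) = O(n^1.500)
Complexity: O(n^1.500)


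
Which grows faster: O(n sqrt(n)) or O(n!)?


n^1.5 grows slower than factorial
O(n sqrt(n)) is asymptotically smaller; O(n!) grows faster


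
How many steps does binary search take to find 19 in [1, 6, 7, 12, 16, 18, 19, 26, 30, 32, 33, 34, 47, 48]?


Search for 19:
[0,13] mid=6 arr[6]=19
Total: 1 comparisons


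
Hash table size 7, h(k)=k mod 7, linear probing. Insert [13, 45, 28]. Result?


Insertions: 13->slot 6; 45->slot 3; 28->slot 0
Table: [28, None, None, 45, None, None, 13]


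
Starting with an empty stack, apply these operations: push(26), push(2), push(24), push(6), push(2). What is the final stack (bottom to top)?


push(26) -> [26]
push(2) -> [26, 2]
push(24) -> [26, 2, 24]
push(6) -> [26, 2, 24, 6]
push(2) -> [26, 2, 24, 6, 2]
Final stack (bottom to top): [26, 2, 24, 6, 2]


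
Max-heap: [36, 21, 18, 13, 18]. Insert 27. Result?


Append 27: [36, 21, 18, 13, 18, 27]
Bubble up: swap idx 5(27) with idx 2(18)
Result: [36, 21, 27, 13, 18, 18]


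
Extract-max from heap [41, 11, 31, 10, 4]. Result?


Max = 41
Replace root with last, heapify down
Resulting heap: [31, 11, 4, 10]


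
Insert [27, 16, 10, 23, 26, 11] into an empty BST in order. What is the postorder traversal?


Root = 27; build tree by BST insertion.
Postorder traversal: [11, 10, 26, 23, 16, 27]


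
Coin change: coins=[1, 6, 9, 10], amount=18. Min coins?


dp[0]=0; dp[i]=1+min(dp[i-c] for c in coins)
...dp[13]=3, dp[14]=4, dp[15]=2, dp[16]=2, dp[17]=3, dp[18]=2
Minimum coins for 18 = 2


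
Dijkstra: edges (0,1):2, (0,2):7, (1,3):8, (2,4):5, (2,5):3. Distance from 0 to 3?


Dijkstra from 0:
Distances: {0: 0, 1: 2, 2: 7, 3: 10, 4: 12, 5: 10}
Shortest distance to 3 = 10, path = [0, 1, 3]


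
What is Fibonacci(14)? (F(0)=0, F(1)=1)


F(n)=F(n-1)+F(n-2)
...F(12)=144, F(13)=233, F(14)=377


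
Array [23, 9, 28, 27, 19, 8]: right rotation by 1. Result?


Right rotate by 1: [8, 23, 9, 28, 27, 19]


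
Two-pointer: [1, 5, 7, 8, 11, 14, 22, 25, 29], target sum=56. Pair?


Two pointers: lo=0, hi=8
No pair sums to 56


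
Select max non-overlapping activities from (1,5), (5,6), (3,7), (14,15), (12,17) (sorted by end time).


Greedy: pick earliest-ending, then skip overlaps.
Selected (3 activities): [(1, 5), (5, 6), (14, 15)]


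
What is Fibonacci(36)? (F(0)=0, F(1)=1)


F(n)=F(n-1)+F(n-2)
...F(34)=5702887, F(35)=9227465, F(36)=14930352


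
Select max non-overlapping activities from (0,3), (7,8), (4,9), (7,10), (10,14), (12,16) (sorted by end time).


Greedy: pick earliest-ending, then skip overlaps.
Selected (3 activities): [(0, 3), (7, 8), (10, 14)]


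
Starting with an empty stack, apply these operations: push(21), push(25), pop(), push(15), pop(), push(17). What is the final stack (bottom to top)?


push(21) -> [21]
push(25) -> [21, 25]
pop() returns 25 -> [21]
push(15) -> [21, 15]
pop() returns 15 -> [21]
push(17) -> [21, 17]
Final stack (bottom to top): [21, 17]


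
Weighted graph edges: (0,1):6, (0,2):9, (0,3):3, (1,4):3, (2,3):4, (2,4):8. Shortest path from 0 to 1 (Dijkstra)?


Dijkstra from 0:
Distances: {0: 0, 1: 6, 2: 7, 3: 3, 4: 9}
Shortest distance to 1 = 6, path = [0, 1]


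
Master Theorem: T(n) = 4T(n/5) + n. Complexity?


a=4, b=5, c=1. log_5(4)=0.861 < c=1. Case 3: O(n^c) = O(n)
Complexity: O(n)


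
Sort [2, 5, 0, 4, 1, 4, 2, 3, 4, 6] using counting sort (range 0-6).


Count array: [1, 1, 2, 1, 3, 1, 1]
Reconstruct: [0, 1, 2, 2, 3, 4, 4, 4, 5, 6]


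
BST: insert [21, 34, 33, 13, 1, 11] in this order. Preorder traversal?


Root = 21; build tree by BST insertion.
Preorder traversal: [21, 13, 1, 11, 34, 33]


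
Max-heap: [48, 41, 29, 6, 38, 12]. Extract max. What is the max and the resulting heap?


Max = 48
Replace root with last, heapify down
Resulting heap: [41, 38, 29, 6, 12]


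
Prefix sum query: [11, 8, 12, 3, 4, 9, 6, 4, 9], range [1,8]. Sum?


Prefix sums: [0, 11, 19, 31, 34, 38, 47, 53, 57, 66]
Sum[1..8] = prefix[9] - prefix[1] = 66 - 11 = 55


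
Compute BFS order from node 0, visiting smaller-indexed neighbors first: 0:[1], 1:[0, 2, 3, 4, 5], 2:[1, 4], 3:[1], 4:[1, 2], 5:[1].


BFS queue: start with [0]
Visit order: [0, 1, 2, 3, 4, 5]


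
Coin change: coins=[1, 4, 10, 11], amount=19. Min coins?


dp[0]=0; dp[i]=1+min(dp[i-c] for c in coins)
...dp[14]=2, dp[15]=2, dp[16]=3, dp[17]=4, dp[18]=3, dp[19]=3
Minimum coins for 19 = 3


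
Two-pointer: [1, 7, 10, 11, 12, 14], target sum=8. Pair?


Two pointers: lo=0, hi=5
Found pair: (1, 7) summing to 8


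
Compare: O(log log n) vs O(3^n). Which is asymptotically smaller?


double-logarithmic grows slower than exponential (base 3)
O(log log n) is asymptotically smaller; O(3^n) grows faster


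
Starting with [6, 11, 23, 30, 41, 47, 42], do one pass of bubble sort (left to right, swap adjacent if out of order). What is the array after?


After one pass: [6, 11, 23, 30, 41, 42, 47]


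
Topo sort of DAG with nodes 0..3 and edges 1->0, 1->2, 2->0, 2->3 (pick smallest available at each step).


Kahn's algorithm, process smallest node first
Order: [1, 2, 0, 3]


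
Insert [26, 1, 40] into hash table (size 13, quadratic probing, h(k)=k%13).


Insertions: 26->slot 0; 1->slot 1; 40->slot 2
Table: [26, 1, 40, None, None, None, None, None, None, None, None, None, None]


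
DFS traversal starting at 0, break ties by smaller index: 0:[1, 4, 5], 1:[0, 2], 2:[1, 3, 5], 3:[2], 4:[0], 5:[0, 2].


DFS stack-based: start with [0]
Visit order: [0, 1, 2, 3, 5, 4]


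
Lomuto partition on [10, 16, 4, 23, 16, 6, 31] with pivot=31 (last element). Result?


Elements <= 31 go left of pivot.
Result: [10, 16, 4, 23, 16, 6, 31], pivot at index 6


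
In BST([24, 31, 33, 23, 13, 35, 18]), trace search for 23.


BST root = 24
Search for 23: compare at each node
Path: [24, 23]


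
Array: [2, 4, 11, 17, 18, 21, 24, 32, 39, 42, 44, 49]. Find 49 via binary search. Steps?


Search for 49:
[0,11] mid=5 arr[5]=21
[6,11] mid=8 arr[8]=39
[9,11] mid=10 arr[10]=44
[11,11] mid=11 arr[11]=49
Total: 4 comparisons


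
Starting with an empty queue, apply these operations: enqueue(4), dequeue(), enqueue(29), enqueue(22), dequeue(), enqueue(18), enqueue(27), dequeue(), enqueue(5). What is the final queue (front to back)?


enqueue(4) -> [4]
dequeue() returns 4 -> []
enqueue(29) -> [29]
enqueue(22) -> [29, 22]
dequeue() returns 29 -> [22]
enqueue(18) -> [22, 18]
enqueue(27) -> [22, 18, 27]
dequeue() returns 22 -> [18, 27]
enqueue(5) -> [18, 27, 5]
Final queue (front to back): [18, 27, 5]


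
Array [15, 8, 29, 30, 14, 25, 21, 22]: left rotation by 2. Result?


Left rotate by 2: [29, 30, 14, 25, 21, 22, 15, 8]


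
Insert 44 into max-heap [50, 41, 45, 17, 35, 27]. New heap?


Append 44: [50, 41, 45, 17, 35, 27, 44]
Bubble up: no swaps needed
Result: [50, 41, 45, 17, 35, 27, 44]


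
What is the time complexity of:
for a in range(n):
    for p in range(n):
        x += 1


Per nesting level: O(n) * O(n) = O(n^2)
Complexity: O(n^2)


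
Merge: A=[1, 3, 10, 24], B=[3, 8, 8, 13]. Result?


Compare heads, take smaller each step.
Merged: [1, 3, 3, 8, 8, 10, 13, 24]


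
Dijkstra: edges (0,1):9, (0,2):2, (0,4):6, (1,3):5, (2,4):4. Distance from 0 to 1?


Dijkstra from 0:
Distances: {0: 0, 1: 9, 2: 2, 3: 14, 4: 6}
Shortest distance to 1 = 9, path = [0, 1]


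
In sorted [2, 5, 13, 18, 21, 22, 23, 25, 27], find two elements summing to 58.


Two pointers: lo=0, hi=8
No pair sums to 58


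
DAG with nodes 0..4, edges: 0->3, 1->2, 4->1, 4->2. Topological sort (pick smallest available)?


Kahn's algorithm, process smallest node first
Order: [0, 3, 4, 1, 2]


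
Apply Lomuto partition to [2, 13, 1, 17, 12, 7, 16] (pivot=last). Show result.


Elements <= 16 go left of pivot.
Result: [2, 13, 1, 12, 7, 16, 17], pivot at index 5


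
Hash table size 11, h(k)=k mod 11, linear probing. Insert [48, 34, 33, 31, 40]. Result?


Insertions: 48->slot 4; 34->slot 1; 33->slot 0; 31->slot 9; 40->slot 7
Table: [33, 34, None, None, 48, None, None, 40, None, 31, None]


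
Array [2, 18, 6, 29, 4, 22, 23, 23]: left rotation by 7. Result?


Left rotate by 7: [23, 2, 18, 6, 29, 4, 22, 23]


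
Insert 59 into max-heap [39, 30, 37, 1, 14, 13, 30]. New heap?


Append 59: [39, 30, 37, 1, 14, 13, 30, 59]
Bubble up: swap idx 7(59) with idx 3(1); swap idx 3(59) with idx 1(30); swap idx 1(59) with idx 0(39)
Result: [59, 39, 37, 30, 14, 13, 30, 1]


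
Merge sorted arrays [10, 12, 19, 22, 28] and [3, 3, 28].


Compare heads, take smaller each step.
Merged: [3, 3, 10, 12, 19, 22, 28, 28]


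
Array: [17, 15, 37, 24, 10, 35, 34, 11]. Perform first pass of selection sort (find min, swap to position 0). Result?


After one pass: [10, 15, 37, 24, 17, 35, 34, 11]


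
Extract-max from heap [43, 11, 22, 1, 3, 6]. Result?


Max = 43
Replace root with last, heapify down
Resulting heap: [22, 11, 6, 1, 3]


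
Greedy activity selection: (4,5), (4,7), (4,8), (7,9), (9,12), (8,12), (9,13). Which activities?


Greedy: pick earliest-ending, then skip overlaps.
Selected (3 activities): [(4, 5), (7, 9), (9, 12)]


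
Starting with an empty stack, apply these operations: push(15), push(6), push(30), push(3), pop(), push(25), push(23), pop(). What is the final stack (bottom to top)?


push(15) -> [15]
push(6) -> [15, 6]
push(30) -> [15, 6, 30]
push(3) -> [15, 6, 30, 3]
pop() returns 3 -> [15, 6, 30]
push(25) -> [15, 6, 30, 25]
push(23) -> [15, 6, 30, 25, 23]
pop() returns 23 -> [15, 6, 30, 25]
Final stack (bottom to top): [15, 6, 30, 25]


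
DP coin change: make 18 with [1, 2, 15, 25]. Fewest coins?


dp[0]=0; dp[i]=1+min(dp[i-c] for c in coins)
...dp[13]=7, dp[14]=7, dp[15]=1, dp[16]=2, dp[17]=2, dp[18]=3
Minimum coins for 18 = 3


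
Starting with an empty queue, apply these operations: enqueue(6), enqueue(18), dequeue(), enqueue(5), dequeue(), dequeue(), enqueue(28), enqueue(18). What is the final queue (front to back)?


enqueue(6) -> [6]
enqueue(18) -> [6, 18]
dequeue() returns 6 -> [18]
enqueue(5) -> [18, 5]
dequeue() returns 18 -> [5]
dequeue() returns 5 -> []
enqueue(28) -> [28]
enqueue(18) -> [28, 18]
Final queue (front to back): [28, 18]


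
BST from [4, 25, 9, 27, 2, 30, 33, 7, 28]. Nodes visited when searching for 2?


BST root = 4
Search for 2: compare at each node
Path: [4, 2]


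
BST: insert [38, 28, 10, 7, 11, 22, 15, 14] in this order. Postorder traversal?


Root = 38; build tree by BST insertion.
Postorder traversal: [7, 14, 15, 22, 11, 10, 28, 38]


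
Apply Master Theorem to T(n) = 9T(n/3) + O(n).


a=9, b=3, c=1. log_3(9)=2 > c=1. Case 1: O(n^log_b(a)) = O(n^2)
Complexity: O(n^2)


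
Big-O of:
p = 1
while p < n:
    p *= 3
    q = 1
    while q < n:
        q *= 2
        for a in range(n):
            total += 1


Per nesting level: O(log n) * O(log n) * O(n) = O(n (log n)^2)
Complexity: O(n (log n)^2)


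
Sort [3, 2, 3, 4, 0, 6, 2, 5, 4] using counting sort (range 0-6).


Count array: [1, 0, 2, 2, 2, 1, 1]
Reconstruct: [0, 2, 2, 3, 3, 4, 4, 5, 6]


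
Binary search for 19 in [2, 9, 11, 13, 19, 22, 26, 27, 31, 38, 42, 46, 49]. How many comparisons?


Search for 19:
[0,12] mid=6 arr[6]=26
[0,5] mid=2 arr[2]=11
[3,5] mid=4 arr[4]=19
Total: 3 comparisons


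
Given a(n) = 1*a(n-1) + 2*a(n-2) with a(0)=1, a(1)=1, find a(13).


Build bottom-up:
...a(11)=1365, a(12)=2731, a(13)=1*2731+2*1365=5461


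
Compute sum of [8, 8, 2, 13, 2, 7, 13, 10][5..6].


Prefix sums: [0, 8, 16, 18, 31, 33, 40, 53, 63]
Sum[5..6] = prefix[7] - prefix[5] = 53 - 33 = 20


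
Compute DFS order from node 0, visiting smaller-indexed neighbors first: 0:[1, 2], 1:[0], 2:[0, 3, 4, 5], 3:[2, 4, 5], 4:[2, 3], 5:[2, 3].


DFS stack-based: start with [0]
Visit order: [0, 1, 2, 3, 4, 5]


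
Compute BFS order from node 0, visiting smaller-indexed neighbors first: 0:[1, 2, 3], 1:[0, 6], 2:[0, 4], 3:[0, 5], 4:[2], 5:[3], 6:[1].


BFS queue: start with [0]
Visit order: [0, 1, 2, 3, 6, 4, 5]


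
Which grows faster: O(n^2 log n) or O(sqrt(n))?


sublinear grows slower than n^2 log n
O(sqrt(n)) is asymptotically smaller; O(n^2 log n) grows faster


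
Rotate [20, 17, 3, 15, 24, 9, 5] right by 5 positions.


Right rotate by 5: [3, 15, 24, 9, 5, 20, 17]


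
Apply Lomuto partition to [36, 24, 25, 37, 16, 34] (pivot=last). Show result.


Elements <= 34 go left of pivot.
Result: [24, 25, 16, 34, 36, 37], pivot at index 3


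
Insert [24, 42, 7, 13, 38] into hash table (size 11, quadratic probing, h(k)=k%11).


Insertions: 24->slot 2; 42->slot 9; 7->slot 7; 13->slot 3; 38->slot 5
Table: [None, None, 24, 13, None, 38, None, 7, None, 42, None]


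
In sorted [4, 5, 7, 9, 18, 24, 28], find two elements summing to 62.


Two pointers: lo=0, hi=6
No pair sums to 62


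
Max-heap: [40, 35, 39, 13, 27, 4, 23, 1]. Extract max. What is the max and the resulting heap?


Max = 40
Replace root with last, heapify down
Resulting heap: [39, 35, 23, 13, 27, 4, 1]


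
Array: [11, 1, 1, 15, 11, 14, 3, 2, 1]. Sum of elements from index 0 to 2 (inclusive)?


Prefix sums: [0, 11, 12, 13, 28, 39, 53, 56, 58, 59]
Sum[0..2] = prefix[3] - prefix[0] = 13 - 0 = 13


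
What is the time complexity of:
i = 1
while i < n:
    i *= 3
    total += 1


Per nesting level: O(log n) = O(log n)
Complexity: O(log n)


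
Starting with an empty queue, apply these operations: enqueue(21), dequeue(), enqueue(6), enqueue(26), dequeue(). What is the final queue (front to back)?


enqueue(21) -> [21]
dequeue() returns 21 -> []
enqueue(6) -> [6]
enqueue(26) -> [6, 26]
dequeue() returns 6 -> [26]
Final queue (front to back): [26]


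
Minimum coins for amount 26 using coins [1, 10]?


dp[0]=0; dp[i]=1+min(dp[i-c] for c in coins)
...dp[21]=3, dp[22]=4, dp[23]=5, dp[24]=6, dp[25]=7, dp[26]=8
Minimum coins for 26 = 8


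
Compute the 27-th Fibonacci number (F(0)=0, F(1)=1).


F(n)=F(n-1)+F(n-2)
...F(25)=75025, F(26)=121393, F(27)=196418


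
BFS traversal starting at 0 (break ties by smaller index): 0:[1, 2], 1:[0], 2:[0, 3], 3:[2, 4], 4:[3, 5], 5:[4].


BFS queue: start with [0]
Visit order: [0, 1, 2, 3, 4, 5]


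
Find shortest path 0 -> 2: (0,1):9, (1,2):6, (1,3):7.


Dijkstra from 0:
Distances: {0: 0, 1: 9, 2: 15, 3: 16}
Shortest distance to 2 = 15, path = [0, 1, 2]


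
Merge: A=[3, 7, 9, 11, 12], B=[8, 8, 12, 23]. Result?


Compare heads, take smaller each step.
Merged: [3, 7, 8, 8, 9, 11, 12, 12, 23]


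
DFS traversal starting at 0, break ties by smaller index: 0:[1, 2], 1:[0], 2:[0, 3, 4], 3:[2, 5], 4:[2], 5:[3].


DFS stack-based: start with [0]
Visit order: [0, 1, 2, 3, 5, 4]


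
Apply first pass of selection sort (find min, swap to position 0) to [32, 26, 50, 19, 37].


After one pass: [19, 26, 50, 32, 37]


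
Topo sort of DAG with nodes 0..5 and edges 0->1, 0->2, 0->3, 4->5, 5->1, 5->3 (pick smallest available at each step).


Kahn's algorithm, process smallest node first
Order: [0, 2, 4, 5, 1, 3]


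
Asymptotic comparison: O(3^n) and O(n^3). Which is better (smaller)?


cubic grows slower than exponential (base 3)
O(n^3) is asymptotically smaller; O(3^n) grows faster


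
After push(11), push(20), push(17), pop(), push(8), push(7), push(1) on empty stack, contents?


push(11) -> [11]
push(20) -> [11, 20]
push(17) -> [11, 20, 17]
pop() returns 17 -> [11, 20]
push(8) -> [11, 20, 8]
push(7) -> [11, 20, 8, 7]
push(1) -> [11, 20, 8, 7, 1]
Final stack (bottom to top): [11, 20, 8, 7, 1]


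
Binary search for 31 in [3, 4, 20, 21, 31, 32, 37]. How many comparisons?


Search for 31:
[0,6] mid=3 arr[3]=21
[4,6] mid=5 arr[5]=32
[4,4] mid=4 arr[4]=31
Total: 3 comparisons


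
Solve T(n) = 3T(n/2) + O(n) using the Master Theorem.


a=3, b=2, c=1. log_2(3)=1.585 > c=1. Case 1: O(n^log_b(a)) = O(n^1.585)
Complexity: O(n^1.585)


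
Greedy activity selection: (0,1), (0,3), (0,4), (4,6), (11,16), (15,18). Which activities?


Greedy: pick earliest-ending, then skip overlaps.
Selected (3 activities): [(0, 1), (4, 6), (11, 16)]


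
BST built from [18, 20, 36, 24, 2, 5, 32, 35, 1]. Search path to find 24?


BST root = 18
Search for 24: compare at each node
Path: [18, 20, 36, 24]


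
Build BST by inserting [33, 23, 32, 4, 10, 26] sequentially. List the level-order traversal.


Root = 33; build tree by BST insertion.
Level-Order traversal: [33, 23, 4, 32, 10, 26]


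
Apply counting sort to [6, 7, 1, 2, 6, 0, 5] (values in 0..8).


Count array: [1, 1, 1, 0, 0, 1, 2, 1, 0]
Reconstruct: [0, 1, 2, 5, 6, 6, 7]


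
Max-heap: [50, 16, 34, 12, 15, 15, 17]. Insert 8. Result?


Append 8: [50, 16, 34, 12, 15, 15, 17, 8]
Bubble up: no swaps needed
Result: [50, 16, 34, 12, 15, 15, 17, 8]


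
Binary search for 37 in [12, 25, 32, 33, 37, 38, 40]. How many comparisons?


Search for 37:
[0,6] mid=3 arr[3]=33
[4,6] mid=5 arr[5]=38
[4,4] mid=4 arr[4]=37
Total: 3 comparisons


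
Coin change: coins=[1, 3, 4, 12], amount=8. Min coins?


dp[0]=0; dp[i]=1+min(dp[i-c] for c in coins)
...dp[3]=1, dp[4]=1, dp[5]=2, dp[6]=2, dp[7]=2, dp[8]=2
Minimum coins for 8 = 2


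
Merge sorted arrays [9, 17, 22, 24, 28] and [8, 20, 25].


Compare heads, take smaller each step.
Merged: [8, 9, 17, 20, 22, 24, 25, 28]


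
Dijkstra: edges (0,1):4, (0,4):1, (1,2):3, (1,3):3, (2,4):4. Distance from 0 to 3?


Dijkstra from 0:
Distances: {0: 0, 1: 4, 2: 5, 3: 7, 4: 1}
Shortest distance to 3 = 7, path = [0, 1, 3]


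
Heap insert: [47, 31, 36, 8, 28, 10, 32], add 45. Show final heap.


Append 45: [47, 31, 36, 8, 28, 10, 32, 45]
Bubble up: swap idx 7(45) with idx 3(8); swap idx 3(45) with idx 1(31)
Result: [47, 45, 36, 31, 28, 10, 32, 8]


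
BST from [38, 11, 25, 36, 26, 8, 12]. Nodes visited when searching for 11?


BST root = 38
Search for 11: compare at each node
Path: [38, 11]


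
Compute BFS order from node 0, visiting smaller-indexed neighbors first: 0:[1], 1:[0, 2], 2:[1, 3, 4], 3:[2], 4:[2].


BFS queue: start with [0]
Visit order: [0, 1, 2, 3, 4]


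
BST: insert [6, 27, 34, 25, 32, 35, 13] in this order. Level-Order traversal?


Root = 6; build tree by BST insertion.
Level-Order traversal: [6, 27, 25, 34, 13, 32, 35]


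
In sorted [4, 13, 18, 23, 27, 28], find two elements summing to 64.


Two pointers: lo=0, hi=5
No pair sums to 64


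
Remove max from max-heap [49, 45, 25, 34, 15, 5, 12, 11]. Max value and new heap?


Max = 49
Replace root with last, heapify down
Resulting heap: [45, 34, 25, 11, 15, 5, 12]


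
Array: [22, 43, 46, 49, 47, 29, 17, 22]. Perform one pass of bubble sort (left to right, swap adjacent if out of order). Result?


After one pass: [22, 43, 46, 47, 29, 17, 22, 49]


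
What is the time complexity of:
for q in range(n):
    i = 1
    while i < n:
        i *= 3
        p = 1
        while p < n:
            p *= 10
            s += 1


Per nesting level: O(n) * O(log n) * O(log n) = O(n (log n)^2)
Complexity: O(n (log n)^2)


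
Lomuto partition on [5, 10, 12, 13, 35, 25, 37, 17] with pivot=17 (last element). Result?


Elements <= 17 go left of pivot.
Result: [5, 10, 12, 13, 17, 25, 37, 35], pivot at index 4


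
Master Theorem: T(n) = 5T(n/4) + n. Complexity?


a=5, b=4, c=1. log_4(5)=1.161 > c=1. Case 1: O(n^log_b(a)) = O(n^1.161)
Complexity: O(n^1.161)


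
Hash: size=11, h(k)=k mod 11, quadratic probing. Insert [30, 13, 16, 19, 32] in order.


Insertions: 30->slot 8; 13->slot 2; 16->slot 5; 19->slot 9; 32->slot 10
Table: [None, None, 13, None, None, 16, None, None, 30, 19, 32]


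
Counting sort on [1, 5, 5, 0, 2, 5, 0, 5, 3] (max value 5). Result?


Count array: [2, 1, 1, 1, 0, 4]
Reconstruct: [0, 0, 1, 2, 3, 5, 5, 5, 5]


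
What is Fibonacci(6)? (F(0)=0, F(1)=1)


F(n)=F(n-1)+F(n-2)
...F(4)=3, F(5)=5, F(6)=8


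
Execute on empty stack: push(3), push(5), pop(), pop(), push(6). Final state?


push(3) -> [3]
push(5) -> [3, 5]
pop() returns 5 -> [3]
pop() returns 3 -> []
push(6) -> [6]
Final stack (bottom to top): [6]


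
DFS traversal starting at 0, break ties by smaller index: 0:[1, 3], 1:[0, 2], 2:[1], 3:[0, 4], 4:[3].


DFS stack-based: start with [0]
Visit order: [0, 1, 2, 3, 4]


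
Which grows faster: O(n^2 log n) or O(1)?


constant grows slower than n^2 log n
O(1) is asymptotically smaller; O(n^2 log n) grows faster


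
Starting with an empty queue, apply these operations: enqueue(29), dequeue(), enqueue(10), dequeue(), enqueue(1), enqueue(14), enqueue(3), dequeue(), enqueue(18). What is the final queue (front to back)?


enqueue(29) -> [29]
dequeue() returns 29 -> []
enqueue(10) -> [10]
dequeue() returns 10 -> []
enqueue(1) -> [1]
enqueue(14) -> [1, 14]
enqueue(3) -> [1, 14, 3]
dequeue() returns 1 -> [14, 3]
enqueue(18) -> [14, 3, 18]
Final queue (front to back): [14, 3, 18]


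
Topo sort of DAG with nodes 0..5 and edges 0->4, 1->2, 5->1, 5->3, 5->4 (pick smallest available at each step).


Kahn's algorithm, process smallest node first
Order: [0, 5, 1, 2, 3, 4]


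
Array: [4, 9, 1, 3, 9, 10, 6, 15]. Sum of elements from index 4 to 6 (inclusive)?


Prefix sums: [0, 4, 13, 14, 17, 26, 36, 42, 57]
Sum[4..6] = prefix[7] - prefix[4] = 42 - 17 = 25


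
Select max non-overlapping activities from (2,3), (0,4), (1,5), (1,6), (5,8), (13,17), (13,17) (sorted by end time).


Greedy: pick earliest-ending, then skip overlaps.
Selected (3 activities): [(2, 3), (5, 8), (13, 17)]


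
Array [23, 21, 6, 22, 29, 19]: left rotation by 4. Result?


Left rotate by 4: [29, 19, 23, 21, 6, 22]


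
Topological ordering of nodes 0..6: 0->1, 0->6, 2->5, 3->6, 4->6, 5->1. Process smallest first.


Kahn's algorithm, process smallest node first
Order: [0, 2, 3, 4, 5, 1, 6]


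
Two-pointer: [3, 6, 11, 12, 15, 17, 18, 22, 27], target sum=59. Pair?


Two pointers: lo=0, hi=8
No pair sums to 59


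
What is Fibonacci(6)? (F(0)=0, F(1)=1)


F(n)=F(n-1)+F(n-2)
...F(4)=3, F(5)=5, F(6)=8


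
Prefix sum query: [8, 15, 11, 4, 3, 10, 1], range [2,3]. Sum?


Prefix sums: [0, 8, 23, 34, 38, 41, 51, 52]
Sum[2..3] = prefix[4] - prefix[2] = 38 - 23 = 15


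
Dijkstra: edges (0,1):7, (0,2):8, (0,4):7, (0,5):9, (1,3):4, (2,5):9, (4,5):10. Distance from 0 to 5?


Dijkstra from 0:
Distances: {0: 0, 1: 7, 2: 8, 3: 11, 4: 7, 5: 9}
Shortest distance to 5 = 9, path = [0, 5]


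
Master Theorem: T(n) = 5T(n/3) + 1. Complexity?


a=5, b=3, c=0. log_3(5)=1.465 > c=0. Case 1: O(n^log_b(a)) = O(n^1.465)
Complexity: O(n^1.465)


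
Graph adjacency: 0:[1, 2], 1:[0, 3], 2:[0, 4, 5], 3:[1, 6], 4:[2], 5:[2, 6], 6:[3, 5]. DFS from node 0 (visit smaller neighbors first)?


DFS stack-based: start with [0]
Visit order: [0, 1, 3, 6, 5, 2, 4]


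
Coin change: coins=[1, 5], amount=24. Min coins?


dp[0]=0; dp[i]=1+min(dp[i-c] for c in coins)
...dp[19]=7, dp[20]=4, dp[21]=5, dp[22]=6, dp[23]=7, dp[24]=8
Minimum coins for 24 = 8


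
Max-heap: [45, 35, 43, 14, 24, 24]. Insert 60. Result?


Append 60: [45, 35, 43, 14, 24, 24, 60]
Bubble up: swap idx 6(60) with idx 2(43); swap idx 2(60) with idx 0(45)
Result: [60, 35, 45, 14, 24, 24, 43]


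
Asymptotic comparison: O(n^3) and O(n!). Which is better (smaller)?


cubic grows slower than factorial
O(n^3) is asymptotically smaller; O(n!) grows faster


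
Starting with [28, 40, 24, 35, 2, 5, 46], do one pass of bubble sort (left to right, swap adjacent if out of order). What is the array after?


After one pass: [28, 24, 35, 2, 5, 40, 46]


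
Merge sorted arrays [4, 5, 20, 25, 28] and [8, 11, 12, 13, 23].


Compare heads, take smaller each step.
Merged: [4, 5, 8, 11, 12, 13, 20, 23, 25, 28]


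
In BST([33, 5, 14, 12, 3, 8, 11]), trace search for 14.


BST root = 33
Search for 14: compare at each node
Path: [33, 5, 14]


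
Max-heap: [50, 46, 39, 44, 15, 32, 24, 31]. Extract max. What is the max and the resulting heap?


Max = 50
Replace root with last, heapify down
Resulting heap: [46, 44, 39, 31, 15, 32, 24]


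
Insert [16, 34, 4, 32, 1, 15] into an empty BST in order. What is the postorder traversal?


Root = 16; build tree by BST insertion.
Postorder traversal: [1, 15, 4, 32, 34, 16]


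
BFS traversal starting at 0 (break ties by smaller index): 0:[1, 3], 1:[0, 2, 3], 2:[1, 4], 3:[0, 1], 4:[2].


BFS queue: start with [0]
Visit order: [0, 1, 3, 2, 4]


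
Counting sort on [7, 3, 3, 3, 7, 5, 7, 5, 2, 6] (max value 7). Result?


Count array: [0, 0, 1, 3, 0, 2, 1, 3]
Reconstruct: [2, 3, 3, 3, 5, 5, 6, 7, 7, 7]


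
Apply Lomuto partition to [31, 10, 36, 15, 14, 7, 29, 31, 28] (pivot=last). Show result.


Elements <= 28 go left of pivot.
Result: [10, 15, 14, 7, 28, 31, 29, 31, 36], pivot at index 4


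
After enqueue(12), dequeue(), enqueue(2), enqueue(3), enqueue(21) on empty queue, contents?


enqueue(12) -> [12]
dequeue() returns 12 -> []
enqueue(2) -> [2]
enqueue(3) -> [2, 3]
enqueue(21) -> [2, 3, 21]
Final queue (front to back): [2, 3, 21]


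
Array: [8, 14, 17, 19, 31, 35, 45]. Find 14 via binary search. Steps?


Search for 14:
[0,6] mid=3 arr[3]=19
[0,2] mid=1 arr[1]=14
Total: 2 comparisons


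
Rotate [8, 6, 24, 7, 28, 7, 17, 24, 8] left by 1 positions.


Left rotate by 1: [6, 24, 7, 28, 7, 17, 24, 8, 8]


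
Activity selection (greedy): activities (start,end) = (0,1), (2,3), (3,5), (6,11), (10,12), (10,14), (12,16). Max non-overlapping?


Greedy: pick earliest-ending, then skip overlaps.
Selected (5 activities): [(0, 1), (2, 3), (3, 5), (6, 11), (12, 16)]


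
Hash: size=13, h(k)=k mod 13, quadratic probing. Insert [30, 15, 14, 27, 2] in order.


Insertions: 30->slot 4; 15->slot 2; 14->slot 1; 27->slot 5; 2->slot 3
Table: [None, 14, 15, 2, 30, 27, None, None, None, None, None, None, None]


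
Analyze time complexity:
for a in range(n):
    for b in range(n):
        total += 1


Per nesting level: O(n) * O(n) = O(n^2)
Complexity: O(n^2)


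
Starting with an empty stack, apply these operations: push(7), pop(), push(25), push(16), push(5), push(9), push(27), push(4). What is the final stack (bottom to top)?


push(7) -> [7]
pop() returns 7 -> []
push(25) -> [25]
push(16) -> [25, 16]
push(5) -> [25, 16, 5]
push(9) -> [25, 16, 5, 9]
push(27) -> [25, 16, 5, 9, 27]
push(4) -> [25, 16, 5, 9, 27, 4]
Final stack (bottom to top): [25, 16, 5, 9, 27, 4]


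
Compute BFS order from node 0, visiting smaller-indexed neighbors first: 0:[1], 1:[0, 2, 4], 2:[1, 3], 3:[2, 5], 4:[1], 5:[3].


BFS queue: start with [0]
Visit order: [0, 1, 2, 4, 3, 5]


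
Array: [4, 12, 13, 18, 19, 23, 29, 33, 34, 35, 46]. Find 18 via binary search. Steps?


Search for 18:
[0,10] mid=5 arr[5]=23
[0,4] mid=2 arr[2]=13
[3,4] mid=3 arr[3]=18
Total: 3 comparisons


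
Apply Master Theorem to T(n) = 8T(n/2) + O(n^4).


a=8, b=2, c=4. log_2(8)=3 < c=4. Case 3: O(n^c) = O(n^4)
Complexity: O(n^4)


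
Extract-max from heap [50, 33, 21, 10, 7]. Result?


Max = 50
Replace root with last, heapify down
Resulting heap: [33, 10, 21, 7]
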